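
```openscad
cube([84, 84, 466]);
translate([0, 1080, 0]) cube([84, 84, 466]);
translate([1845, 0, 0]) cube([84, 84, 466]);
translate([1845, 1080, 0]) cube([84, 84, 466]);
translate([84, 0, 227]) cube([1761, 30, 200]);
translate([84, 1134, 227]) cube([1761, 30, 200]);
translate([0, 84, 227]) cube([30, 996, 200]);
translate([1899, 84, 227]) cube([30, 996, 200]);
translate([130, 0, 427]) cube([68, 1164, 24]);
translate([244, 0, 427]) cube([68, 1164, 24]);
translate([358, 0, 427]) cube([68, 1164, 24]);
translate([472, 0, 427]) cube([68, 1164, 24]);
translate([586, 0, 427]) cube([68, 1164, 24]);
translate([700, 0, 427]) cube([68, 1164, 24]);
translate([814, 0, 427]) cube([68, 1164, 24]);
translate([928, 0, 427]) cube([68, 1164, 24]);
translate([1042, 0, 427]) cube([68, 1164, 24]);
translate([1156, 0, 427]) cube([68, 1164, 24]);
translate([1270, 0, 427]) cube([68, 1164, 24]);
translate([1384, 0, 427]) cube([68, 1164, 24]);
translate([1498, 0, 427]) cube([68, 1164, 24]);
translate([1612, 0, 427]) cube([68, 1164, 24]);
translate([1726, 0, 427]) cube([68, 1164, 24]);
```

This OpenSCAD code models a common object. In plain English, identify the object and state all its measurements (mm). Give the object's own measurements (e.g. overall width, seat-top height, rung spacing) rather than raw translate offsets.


A bed frame 1929 mm long (x) by 1164 mm wide (y). Four 84×84 mm corner posts, 466 mm tall, at the corners of the footprint. Four rails of 30 mm thickness and 200 mm height run between adjacent posts with their undersides at z = 227 mm, their outer faces flush with the outside of the frame (the two x-running rails run between the posts' inner faces; the two y-running rails run between the posts' inner faces). 15 slats, each 68 mm wide (x) and 24 mm thick, lie across the top of the two x-running rails, running the full 1164 mm width of the frame in y; along x they sit between the end posts with a 46 mm gap after the −x posts and between neighbouring slats, leaving 51 mm before the +x posts.


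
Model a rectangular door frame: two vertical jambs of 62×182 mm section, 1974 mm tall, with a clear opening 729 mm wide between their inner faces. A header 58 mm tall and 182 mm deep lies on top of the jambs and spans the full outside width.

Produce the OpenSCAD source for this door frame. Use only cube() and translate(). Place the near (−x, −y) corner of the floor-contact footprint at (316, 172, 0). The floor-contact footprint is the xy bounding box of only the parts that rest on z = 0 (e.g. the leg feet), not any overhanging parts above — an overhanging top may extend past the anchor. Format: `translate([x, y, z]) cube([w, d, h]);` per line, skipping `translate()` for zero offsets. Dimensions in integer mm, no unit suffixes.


translate([316, 172, 0]) cube([62, 182, 1974]);
translate([1107, 172, 0]) cube([62, 182, 1974]);
translate([316, 172, 1974]) cube([853, 182, 58]);


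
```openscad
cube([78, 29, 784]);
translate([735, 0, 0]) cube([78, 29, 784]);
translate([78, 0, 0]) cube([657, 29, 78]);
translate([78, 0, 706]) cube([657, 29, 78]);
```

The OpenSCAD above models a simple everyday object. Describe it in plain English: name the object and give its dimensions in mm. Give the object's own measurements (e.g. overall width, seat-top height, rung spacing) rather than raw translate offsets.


A rectangular picture frame lying in the x–z plane (depth along y). The opening is 657 mm wide (x) by 628 mm tall (z), surrounded by a border 78 mm wide on all four sides. The frame is 29 mm deep and is made of two full-height vertical stiles with two horizontal rails fitted between them.


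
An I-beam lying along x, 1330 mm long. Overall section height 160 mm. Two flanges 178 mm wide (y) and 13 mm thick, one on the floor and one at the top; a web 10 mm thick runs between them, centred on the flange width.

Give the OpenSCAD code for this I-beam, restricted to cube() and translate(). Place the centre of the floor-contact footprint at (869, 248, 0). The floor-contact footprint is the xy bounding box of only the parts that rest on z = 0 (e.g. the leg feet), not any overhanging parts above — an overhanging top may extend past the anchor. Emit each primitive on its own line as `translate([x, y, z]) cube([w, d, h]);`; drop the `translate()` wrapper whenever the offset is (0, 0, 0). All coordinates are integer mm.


translate([204, 159, 0]) cube([1330, 178, 13]);
translate([204, 243, 13]) cube([1330, 10, 134]);
translate([204, 159, 147]) cube([1330, 178, 13]);


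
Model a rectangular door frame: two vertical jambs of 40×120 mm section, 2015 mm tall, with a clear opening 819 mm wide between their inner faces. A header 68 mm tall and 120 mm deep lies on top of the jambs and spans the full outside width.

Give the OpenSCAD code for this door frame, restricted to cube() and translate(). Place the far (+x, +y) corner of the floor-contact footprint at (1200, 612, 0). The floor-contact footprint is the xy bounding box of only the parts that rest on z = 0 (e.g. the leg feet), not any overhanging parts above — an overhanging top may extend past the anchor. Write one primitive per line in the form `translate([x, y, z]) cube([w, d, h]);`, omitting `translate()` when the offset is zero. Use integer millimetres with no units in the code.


translate([301, 492, 0]) cube([40, 120, 2015]);
translate([1160, 492, 0]) cube([40, 120, 2015]);
translate([301, 492, 2015]) cube([899, 120, 68]);


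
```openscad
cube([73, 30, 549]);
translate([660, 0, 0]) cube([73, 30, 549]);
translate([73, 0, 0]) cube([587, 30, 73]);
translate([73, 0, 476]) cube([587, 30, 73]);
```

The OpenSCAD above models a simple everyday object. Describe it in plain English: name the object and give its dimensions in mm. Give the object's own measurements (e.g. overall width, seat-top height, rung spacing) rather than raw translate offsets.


A rectangular picture frame lying in the x–z plane (depth along y). The opening is 587 mm wide (x) by 403 mm tall (z), surrounded by a border 73 mm wide on all four sides. The frame is 30 mm deep and is made of two full-height vertical stiles with two horizontal rails fitted between them.


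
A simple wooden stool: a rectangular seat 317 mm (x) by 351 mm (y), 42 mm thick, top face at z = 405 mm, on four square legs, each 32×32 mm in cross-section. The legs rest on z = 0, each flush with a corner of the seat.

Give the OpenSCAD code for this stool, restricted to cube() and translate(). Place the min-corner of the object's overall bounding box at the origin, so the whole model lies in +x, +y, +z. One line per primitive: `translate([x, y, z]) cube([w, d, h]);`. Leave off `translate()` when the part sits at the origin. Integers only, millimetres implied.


// leg_h = 405 - 42 = 363
translate([0, 0, 363]) cube([317, 351, 42]);
cube([32, 32, 363]);
translate([285, 0, 0]) cube([32, 32, 363]);
translate([0, 319, 0]) cube([32, 32, 363]);
translate([285, 319, 0]) cube([32, 32, 363]);


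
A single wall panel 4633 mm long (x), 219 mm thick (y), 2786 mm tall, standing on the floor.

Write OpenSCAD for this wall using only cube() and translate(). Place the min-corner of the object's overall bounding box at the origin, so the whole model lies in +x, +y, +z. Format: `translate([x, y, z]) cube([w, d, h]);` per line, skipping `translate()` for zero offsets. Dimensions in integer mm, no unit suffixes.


cube([4633, 219, 2786]);


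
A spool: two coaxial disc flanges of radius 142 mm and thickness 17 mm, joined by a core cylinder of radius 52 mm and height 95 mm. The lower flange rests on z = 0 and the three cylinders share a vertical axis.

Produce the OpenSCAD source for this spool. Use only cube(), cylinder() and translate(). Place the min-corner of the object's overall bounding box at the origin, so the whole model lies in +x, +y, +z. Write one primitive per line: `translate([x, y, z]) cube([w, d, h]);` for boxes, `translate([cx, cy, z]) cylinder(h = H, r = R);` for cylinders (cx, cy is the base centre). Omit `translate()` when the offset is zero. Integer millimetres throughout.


translate([142, 142, 0]) cylinder(h = 17, r = 142);
translate([142, 142, 17]) cylinder(h = 95, r = 52);
translate([142, 142, 112]) cylinder(h = 17, r = 142);


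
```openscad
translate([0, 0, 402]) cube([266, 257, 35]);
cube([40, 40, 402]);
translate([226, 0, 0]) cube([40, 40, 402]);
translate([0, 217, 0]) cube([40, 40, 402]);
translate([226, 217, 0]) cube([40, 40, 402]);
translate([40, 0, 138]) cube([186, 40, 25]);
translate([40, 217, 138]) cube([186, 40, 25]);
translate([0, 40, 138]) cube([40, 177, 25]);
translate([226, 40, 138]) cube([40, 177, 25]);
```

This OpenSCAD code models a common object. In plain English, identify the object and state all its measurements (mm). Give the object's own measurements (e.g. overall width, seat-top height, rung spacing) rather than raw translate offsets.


A simple wooden stool: a rectangular seat 266 mm (x) by 257 mm (y), 35 mm thick, top face at z = 437 mm, on four square legs, each 40×40 mm in cross-section. The legs rest on z = 0, each flush with a corner of the seat. Four stretchers, 40 mm wide and 25 mm tall, connect adjacent legs with their undersides at z = 138 mm, each running between the inner faces of the legs it joins and aligned with the legs' outer faces on the other axis.


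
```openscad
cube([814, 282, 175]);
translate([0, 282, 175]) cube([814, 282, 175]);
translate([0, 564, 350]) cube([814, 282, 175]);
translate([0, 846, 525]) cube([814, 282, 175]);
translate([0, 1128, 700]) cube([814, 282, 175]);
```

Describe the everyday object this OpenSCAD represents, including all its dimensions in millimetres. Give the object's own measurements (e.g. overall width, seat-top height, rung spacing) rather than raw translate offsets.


A straight staircase of 5 solid steps. Each step is 814 mm wide (x), 282 mm deep (y, the going) and 175 mm tall (the rise). The first step rests on the floor; each subsequent step sits one going further in +y and one rise higher in +z, directly behind and above the previous step with no overlap.


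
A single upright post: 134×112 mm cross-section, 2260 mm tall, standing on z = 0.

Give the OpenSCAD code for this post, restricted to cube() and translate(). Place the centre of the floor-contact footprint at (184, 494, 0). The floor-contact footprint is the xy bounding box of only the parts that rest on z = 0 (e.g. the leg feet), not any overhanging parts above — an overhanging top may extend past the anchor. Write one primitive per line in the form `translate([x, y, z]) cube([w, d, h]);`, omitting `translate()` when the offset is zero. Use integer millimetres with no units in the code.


translate([117, 438, 0]) cube([134, 112, 2260]);


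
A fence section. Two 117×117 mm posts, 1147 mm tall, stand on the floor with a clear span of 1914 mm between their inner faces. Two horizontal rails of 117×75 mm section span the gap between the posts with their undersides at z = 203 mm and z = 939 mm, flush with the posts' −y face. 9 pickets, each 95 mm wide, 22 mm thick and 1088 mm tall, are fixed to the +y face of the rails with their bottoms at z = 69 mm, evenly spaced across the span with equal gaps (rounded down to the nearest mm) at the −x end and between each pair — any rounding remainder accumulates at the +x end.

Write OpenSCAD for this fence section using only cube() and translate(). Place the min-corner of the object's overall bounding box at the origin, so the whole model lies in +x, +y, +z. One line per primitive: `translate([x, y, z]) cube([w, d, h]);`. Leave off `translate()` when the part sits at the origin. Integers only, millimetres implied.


cube([117, 117, 1147]);
translate([2031, 0, 0]) cube([117, 117, 1147]);
translate([117, 0, 203]) cube([1914, 117, 75]);
translate([117, 0, 939]) cube([1914, 117, 75]);
translate([222, 117, 69]) cube([95, 22, 1088]);
translate([422, 117, 69]) cube([95, 22, 1088]);
translate([622, 117, 69]) cube([95, 22, 1088]);
translate([822, 117, 69]) cube([95, 22, 1088]);
translate([1022, 117, 69]) cube([95, 22, 1088]);
translate([1222, 117, 69]) cube([95, 22, 1088]);
translate([1422, 117, 69]) cube([95, 22, 1088]);
translate([1622, 117, 69]) cube([95, 22, 1088]);
translate([1822, 117, 69]) cube([95, 22, 1088]);


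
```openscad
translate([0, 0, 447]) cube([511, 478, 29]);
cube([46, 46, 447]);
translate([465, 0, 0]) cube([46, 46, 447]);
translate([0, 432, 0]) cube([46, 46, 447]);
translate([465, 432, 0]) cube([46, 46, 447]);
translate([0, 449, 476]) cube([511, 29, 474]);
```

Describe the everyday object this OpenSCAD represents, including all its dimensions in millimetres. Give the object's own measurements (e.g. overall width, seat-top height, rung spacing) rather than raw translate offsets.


A chair. The seat is a 511×478×29 mm slab with its top at z = 476 mm, on four 46×46 mm corner legs (flush with the seat edges, standing on z = 0). A flat backrest 29 mm thick, 474 mm tall, spans the full seat width and rises from the seat top along its +y edge, rear face flush with the rear of the seat.


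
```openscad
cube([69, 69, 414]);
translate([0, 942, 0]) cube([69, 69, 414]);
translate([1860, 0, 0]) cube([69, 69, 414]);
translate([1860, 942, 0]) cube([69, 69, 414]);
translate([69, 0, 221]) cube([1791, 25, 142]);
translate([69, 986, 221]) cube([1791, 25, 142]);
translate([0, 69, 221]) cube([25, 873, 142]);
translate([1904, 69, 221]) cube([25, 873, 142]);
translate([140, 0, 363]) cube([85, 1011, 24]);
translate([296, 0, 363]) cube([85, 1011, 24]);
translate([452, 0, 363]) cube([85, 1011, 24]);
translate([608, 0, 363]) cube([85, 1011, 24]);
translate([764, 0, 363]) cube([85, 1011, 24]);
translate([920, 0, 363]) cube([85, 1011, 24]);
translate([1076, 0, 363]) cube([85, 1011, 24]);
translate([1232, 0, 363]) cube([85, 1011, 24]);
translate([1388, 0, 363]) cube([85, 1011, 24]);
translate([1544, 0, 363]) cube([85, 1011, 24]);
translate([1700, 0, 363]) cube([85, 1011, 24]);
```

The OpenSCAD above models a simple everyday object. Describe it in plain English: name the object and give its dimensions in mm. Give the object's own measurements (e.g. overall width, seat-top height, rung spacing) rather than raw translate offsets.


A bed frame 1929 mm long (x) by 1011 mm wide (y). Four 69×69 mm corner posts, 414 mm tall, at the corners of the footprint. Four rails of 25 mm thickness and 142 mm height run between adjacent posts with their undersides at z = 221 mm, their outer faces flush with the outside of the frame (the two x-running rails run between the posts' inner faces; the two y-running rails run between the posts' inner faces). 11 slats, each 85 mm wide (x) and 24 mm thick, lie across the top of the two x-running rails, running the full 1011 mm width of the frame in y; along x they sit between the end posts with a 71 mm gap after the −x posts and between neighbouring slats, leaving 75 mm before the +x posts.


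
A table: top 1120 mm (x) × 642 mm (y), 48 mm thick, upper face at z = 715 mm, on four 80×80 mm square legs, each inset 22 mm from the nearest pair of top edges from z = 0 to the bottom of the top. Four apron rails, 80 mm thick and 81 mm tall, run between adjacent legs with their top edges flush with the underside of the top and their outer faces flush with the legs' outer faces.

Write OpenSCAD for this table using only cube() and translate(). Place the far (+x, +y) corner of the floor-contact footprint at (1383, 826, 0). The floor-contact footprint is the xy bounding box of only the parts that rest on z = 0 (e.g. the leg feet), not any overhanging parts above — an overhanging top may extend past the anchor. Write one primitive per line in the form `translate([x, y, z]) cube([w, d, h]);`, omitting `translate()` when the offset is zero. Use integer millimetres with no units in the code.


// leg_h = 715 - 48 = 667
// apron z = 667 - 81 = 586
translate([285, 206, 667]) cube([1120, 642, 48]);
translate([307, 228, 0]) cube([80, 80, 667]);
translate([1303, 228, 0]) cube([80, 80, 667]);
translate([307, 746, 0]) cube([80, 80, 667]);
translate([1303, 746, 0]) cube([80, 80, 667]);
translate([387, 228, 586]) cube([916, 80, 81]);
translate([387, 746, 586]) cube([916, 80, 81]);
translate([307, 308, 586]) cube([80, 438, 81]);
translate([1303, 308, 586]) cube([80, 438, 81]);


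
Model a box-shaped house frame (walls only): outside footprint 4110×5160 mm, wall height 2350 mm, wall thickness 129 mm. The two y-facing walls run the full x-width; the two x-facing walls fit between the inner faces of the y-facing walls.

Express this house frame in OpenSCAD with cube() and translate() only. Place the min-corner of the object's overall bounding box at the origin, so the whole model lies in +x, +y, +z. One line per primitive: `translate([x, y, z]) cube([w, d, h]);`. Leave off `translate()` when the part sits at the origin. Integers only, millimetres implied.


cube([4110, 129, 2350]);
translate([0, 5031, 0]) cube([4110, 129, 2350]);
translate([0, 129, 0]) cube([129, 4902, 2350]);
translate([3981, 129, 0]) cube([129, 4902, 2350]);


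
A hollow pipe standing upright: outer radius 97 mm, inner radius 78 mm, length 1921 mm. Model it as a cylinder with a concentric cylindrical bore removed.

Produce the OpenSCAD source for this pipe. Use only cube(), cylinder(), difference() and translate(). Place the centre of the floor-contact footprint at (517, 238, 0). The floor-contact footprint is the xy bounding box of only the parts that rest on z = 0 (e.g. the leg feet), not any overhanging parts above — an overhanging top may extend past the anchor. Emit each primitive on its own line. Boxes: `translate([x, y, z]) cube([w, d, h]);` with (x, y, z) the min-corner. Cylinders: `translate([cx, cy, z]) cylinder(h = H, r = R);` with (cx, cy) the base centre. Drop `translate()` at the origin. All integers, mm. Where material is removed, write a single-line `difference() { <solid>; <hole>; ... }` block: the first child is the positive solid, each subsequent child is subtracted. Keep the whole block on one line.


difference() { translate([517, 238, 0]) cylinder(h = 1921, r = 97); translate([517, 238, 0]) cylinder(h = 1921, r = 78); }


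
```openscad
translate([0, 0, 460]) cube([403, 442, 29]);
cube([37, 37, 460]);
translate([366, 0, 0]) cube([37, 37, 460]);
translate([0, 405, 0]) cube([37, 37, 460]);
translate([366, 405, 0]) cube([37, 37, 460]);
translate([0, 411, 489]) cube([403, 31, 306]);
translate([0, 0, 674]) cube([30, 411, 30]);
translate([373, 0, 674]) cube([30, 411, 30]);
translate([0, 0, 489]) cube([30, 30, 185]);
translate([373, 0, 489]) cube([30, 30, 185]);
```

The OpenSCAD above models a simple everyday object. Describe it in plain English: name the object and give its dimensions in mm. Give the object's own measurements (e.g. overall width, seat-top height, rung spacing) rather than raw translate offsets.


A chair. The seat is a 403×442×29 mm slab with its top at z = 489 mm, on four 37×37 mm corner legs (flush with the seat edges, standing on z = 0). A flat backrest 31 mm thick, 306 mm tall, spans the full seat width and rises from the seat top along its +y edge, rear face flush with the rear of the seat. Two armrests of 30×30 mm section run along each side from the seat's front edge to the front of the backrest, top faces 215 mm above the seat top and outer faces flush with the seat's x-edges; a 30×30 mm post under the front of each armrest stands on the seat at the front corner.


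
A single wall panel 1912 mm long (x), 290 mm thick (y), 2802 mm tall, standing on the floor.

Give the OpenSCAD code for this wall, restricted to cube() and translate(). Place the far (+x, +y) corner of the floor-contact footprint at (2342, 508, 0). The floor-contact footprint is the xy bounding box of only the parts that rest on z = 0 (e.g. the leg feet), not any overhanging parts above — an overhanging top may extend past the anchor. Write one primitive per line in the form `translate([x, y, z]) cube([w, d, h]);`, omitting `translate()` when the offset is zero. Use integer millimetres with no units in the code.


translate([430, 218, 0]) cube([1912, 290, 2802]);


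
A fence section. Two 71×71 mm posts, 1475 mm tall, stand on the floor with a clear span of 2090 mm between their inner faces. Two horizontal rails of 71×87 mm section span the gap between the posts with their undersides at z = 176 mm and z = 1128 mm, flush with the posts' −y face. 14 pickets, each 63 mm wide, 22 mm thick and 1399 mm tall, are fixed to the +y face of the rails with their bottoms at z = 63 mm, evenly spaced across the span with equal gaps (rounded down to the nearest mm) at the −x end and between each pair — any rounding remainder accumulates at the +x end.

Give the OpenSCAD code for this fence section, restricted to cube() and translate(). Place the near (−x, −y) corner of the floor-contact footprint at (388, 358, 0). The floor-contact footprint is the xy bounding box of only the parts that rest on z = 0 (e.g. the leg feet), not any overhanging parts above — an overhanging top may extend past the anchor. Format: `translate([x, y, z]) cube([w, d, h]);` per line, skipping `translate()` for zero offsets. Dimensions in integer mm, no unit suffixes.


translate([388, 358, 0]) cube([71, 71, 1475]);
translate([2549, 358, 0]) cube([71, 71, 1475]);
translate([459, 358, 176]) cube([2090, 71, 87]);
translate([459, 358, 1128]) cube([2090, 71, 87]);
translate([539, 429, 63]) cube([63, 22, 1399]);
translate([682, 429, 63]) cube([63, 22, 1399]);
translate([825, 429, 63]) cube([63, 22, 1399]);
translate([968, 429, 63]) cube([63, 22, 1399]);
translate([1111, 429, 63]) cube([63, 22, 1399]);
translate([1254, 429, 63]) cube([63, 22, 1399]);
translate([1397, 429, 63]) cube([63, 22, 1399]);
translate([1540, 429, 63]) cube([63, 22, 1399]);
translate([1683, 429, 63]) cube([63, 22, 1399]);
translate([1826, 429, 63]) cube([63, 22, 1399]);
translate([1969, 429, 63]) cube([63, 22, 1399]);
translate([2112, 429, 63]) cube([63, 22, 1399]);
translate([2255, 429, 63]) cube([63, 22, 1399]);
translate([2398, 429, 63]) cube([63, 22, 1399]);


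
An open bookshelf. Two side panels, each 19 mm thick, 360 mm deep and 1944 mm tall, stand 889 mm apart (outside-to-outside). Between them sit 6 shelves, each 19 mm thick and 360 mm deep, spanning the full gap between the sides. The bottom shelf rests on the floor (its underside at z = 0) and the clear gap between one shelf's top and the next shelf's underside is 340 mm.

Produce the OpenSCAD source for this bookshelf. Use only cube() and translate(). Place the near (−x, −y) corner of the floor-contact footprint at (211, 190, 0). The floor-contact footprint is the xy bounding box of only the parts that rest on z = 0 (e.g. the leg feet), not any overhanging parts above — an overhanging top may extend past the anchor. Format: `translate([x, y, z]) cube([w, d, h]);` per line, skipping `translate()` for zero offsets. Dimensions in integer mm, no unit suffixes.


translate([211, 190, 0]) cube([19, 360, 1944]);
translate([1081, 190, 0]) cube([19, 360, 1944]);
translate([230, 190, 0]) cube([851, 360, 19]);
translate([230, 190, 359]) cube([851, 360, 19]);
translate([230, 190, 718]) cube([851, 360, 19]);
translate([230, 190, 1077]) cube([851, 360, 19]);
translate([230, 190, 1436]) cube([851, 360, 19]);
translate([230, 190, 1795]) cube([851, 360, 19]);


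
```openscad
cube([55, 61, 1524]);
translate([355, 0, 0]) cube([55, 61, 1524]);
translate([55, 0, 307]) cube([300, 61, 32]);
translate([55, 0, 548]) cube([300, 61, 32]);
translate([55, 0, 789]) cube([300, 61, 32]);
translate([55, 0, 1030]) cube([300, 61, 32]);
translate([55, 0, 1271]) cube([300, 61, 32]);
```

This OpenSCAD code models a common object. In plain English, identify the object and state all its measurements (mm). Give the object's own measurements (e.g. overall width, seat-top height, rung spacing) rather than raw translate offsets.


A straight ladder. Two 55×61 mm vertical rails, 1524 mm tall, stand 410 mm apart (outside-to-outside) with their front faces coplanar on the −y side. 5 rungs, each 61 mm deep and 32 mm tall, span between the inner faces of the rails, front faces flush with the rails. The lowest rung's underside is at z = 307 mm and rungs are spaced 241 mm apart (underside to underside).


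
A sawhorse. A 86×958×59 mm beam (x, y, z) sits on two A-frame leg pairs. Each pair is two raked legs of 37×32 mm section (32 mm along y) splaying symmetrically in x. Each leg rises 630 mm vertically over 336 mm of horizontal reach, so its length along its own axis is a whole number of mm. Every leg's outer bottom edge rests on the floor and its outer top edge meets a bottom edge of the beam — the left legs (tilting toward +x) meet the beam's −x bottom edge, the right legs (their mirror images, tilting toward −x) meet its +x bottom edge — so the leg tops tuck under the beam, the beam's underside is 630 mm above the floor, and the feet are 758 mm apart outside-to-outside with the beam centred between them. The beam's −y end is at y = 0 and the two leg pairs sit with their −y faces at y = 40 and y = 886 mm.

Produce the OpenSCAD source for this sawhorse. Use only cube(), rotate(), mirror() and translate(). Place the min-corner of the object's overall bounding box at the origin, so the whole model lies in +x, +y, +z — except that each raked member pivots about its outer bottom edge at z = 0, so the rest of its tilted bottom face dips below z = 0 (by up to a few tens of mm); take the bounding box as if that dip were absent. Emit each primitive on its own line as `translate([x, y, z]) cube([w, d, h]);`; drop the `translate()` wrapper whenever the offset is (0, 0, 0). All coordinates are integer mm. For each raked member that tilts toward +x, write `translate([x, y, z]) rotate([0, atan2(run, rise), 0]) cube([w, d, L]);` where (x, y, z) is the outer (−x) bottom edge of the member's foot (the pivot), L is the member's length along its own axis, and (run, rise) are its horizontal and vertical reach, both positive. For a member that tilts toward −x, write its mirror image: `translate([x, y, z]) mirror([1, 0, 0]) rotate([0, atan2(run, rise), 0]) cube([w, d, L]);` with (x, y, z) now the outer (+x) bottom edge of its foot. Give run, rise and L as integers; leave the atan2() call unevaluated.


translate([336, 0, 630]) cube([86, 958, 59]);
translate([0, 40, 0]) rotate([0, atan2(336, 630), 0]) cube([37, 32, 714]);
translate([758, 40, 0]) mirror([1, 0, 0]) rotate([0, atan2(336, 630), 0]) cube([37, 32, 714]);
translate([0, 886, 0]) rotate([0, atan2(336, 630), 0]) cube([37, 32, 714]);
translate([758, 886, 0]) mirror([1, 0, 0]) rotate([0, atan2(336, 630), 0]) cube([37, 32, 714]);


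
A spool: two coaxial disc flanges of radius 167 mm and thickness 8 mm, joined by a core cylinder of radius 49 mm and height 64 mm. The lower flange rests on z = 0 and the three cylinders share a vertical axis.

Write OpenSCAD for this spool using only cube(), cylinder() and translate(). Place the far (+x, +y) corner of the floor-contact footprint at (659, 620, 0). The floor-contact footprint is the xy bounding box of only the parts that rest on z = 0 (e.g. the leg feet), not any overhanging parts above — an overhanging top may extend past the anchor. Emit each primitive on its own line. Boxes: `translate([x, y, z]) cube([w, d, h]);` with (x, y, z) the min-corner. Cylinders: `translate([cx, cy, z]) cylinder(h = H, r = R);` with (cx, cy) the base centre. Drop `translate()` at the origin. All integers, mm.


translate([492, 453, 0]) cylinder(h = 8, r = 167);
translate([492, 453, 8]) cylinder(h = 64, r = 49);
translate([492, 453, 72]) cylinder(h = 8, r = 167);


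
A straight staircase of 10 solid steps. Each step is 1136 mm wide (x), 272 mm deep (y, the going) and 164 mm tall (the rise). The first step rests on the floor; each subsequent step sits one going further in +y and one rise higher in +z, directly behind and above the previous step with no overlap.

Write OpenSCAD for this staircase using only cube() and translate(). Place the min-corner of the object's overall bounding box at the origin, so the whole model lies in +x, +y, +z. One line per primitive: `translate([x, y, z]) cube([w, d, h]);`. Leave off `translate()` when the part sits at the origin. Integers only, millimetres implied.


cube([1136, 272, 164]);
translate([0, 272, 164]) cube([1136, 272, 164]);
translate([0, 544, 328]) cube([1136, 272, 164]);
translate([0, 816, 492]) cube([1136, 272, 164]);
translate([0, 1088, 656]) cube([1136, 272, 164]);
translate([0, 1360, 820]) cube([1136, 272, 164]);
translate([0, 1632, 984]) cube([1136, 272, 164]);
translate([0, 1904, 1148]) cube([1136, 272, 164]);
translate([0, 2176, 1312]) cube([1136, 272, 164]);
translate([0, 2448, 1476]) cube([1136, 272, 164]);


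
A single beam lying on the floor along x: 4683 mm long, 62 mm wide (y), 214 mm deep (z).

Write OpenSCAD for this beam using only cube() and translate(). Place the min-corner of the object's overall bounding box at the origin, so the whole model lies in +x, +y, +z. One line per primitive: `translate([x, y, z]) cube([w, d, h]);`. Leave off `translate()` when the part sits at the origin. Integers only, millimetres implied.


cube([4683, 62, 214]);


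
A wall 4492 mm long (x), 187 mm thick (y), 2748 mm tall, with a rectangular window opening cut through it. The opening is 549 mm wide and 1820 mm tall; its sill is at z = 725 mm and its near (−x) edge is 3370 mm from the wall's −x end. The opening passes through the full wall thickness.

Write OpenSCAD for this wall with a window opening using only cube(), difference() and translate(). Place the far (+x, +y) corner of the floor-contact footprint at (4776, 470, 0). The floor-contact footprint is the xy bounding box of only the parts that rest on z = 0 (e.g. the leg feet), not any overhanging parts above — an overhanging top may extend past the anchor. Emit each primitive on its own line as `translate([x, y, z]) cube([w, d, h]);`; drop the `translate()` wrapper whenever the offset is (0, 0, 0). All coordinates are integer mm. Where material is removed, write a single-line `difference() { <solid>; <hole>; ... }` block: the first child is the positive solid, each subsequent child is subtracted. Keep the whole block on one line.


difference() { translate([284, 283, 0]) cube([4492, 187, 2748]); translate([3654, 283, 725]) cube([549, 187, 1820]); }


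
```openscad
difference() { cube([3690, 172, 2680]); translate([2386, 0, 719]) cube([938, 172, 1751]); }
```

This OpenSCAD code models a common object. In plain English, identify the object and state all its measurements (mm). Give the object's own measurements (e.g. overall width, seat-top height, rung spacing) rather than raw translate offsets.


A wall 3690 mm long (x), 172 mm thick (y), 2680 mm tall, with a rectangular window opening cut through it. The opening is 938 mm wide and 1751 mm tall; its sill is at z = 719 mm and its near (−x) edge is 2386 mm from the wall's −x end. The opening passes through the full wall thickness.


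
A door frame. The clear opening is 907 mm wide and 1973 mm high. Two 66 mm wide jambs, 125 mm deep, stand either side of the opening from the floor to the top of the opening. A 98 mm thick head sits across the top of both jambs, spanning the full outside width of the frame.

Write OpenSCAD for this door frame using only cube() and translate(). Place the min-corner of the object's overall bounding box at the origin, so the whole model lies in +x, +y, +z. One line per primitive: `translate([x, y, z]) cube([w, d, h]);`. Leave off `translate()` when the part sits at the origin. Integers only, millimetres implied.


cube([66, 125, 1973]);
translate([973, 0, 0]) cube([66, 125, 1973]);
translate([0, 0, 1973]) cube([1039, 125, 98]);


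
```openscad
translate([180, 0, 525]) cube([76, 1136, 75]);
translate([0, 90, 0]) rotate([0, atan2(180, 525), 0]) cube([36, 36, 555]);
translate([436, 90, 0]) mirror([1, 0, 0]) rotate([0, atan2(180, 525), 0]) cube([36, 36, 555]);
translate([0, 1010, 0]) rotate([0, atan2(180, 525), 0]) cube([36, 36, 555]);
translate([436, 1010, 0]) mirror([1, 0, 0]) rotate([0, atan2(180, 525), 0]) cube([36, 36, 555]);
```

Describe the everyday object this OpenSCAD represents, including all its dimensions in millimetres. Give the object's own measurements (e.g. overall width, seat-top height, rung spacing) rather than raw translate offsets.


A sawhorse. A 76×1136×75 mm beam (x, y, z) sits on two A-frame leg pairs. Each pair is two raked legs of 36×36 mm section (36 mm along y) splaying symmetrically in x. Each leg rises 525 mm vertically over 180 mm of horizontal reach and is 555 mm long along its own axis. Every leg's outer bottom edge rests on the floor and its outer top edge meets a bottom edge of the beam — the left legs (tilting toward +x) meet the beam's −x bottom edge, the right legs (their mirror images, tilting toward −x) meet its +x bottom edge — so the leg tops tuck under the beam, the beam's underside is 525 mm above the floor, and the feet are 436 mm apart outside-to-outside with the beam centred between them. The two leg pairs are set in 90 mm from either end of the beam.


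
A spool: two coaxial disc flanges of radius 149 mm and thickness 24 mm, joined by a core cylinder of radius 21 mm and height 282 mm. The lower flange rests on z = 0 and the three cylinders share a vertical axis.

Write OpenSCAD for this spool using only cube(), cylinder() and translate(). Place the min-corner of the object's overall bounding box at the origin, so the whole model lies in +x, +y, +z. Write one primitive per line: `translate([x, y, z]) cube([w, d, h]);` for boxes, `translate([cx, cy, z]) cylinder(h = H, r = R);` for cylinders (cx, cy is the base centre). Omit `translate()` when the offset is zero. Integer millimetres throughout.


translate([149, 149, 0]) cylinder(h = 24, r = 149);
translate([149, 149, 24]) cylinder(h = 282, r = 21);
translate([149, 149, 306]) cylinder(h = 24, r = 149);


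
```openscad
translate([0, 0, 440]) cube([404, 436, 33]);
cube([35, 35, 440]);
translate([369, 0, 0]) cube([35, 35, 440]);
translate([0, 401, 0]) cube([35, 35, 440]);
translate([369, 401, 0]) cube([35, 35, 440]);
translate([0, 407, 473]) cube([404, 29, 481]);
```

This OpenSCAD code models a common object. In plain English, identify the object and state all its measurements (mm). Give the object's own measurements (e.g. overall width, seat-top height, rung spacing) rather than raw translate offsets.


A chair. The seat is a 404×436×33 mm slab with its top at z = 473 mm, on four 35×35 mm corner legs (flush with the seat edges, standing on z = 0). A flat backrest 29 mm thick, 481 mm tall, spans the full seat width and rises from the seat top along its +y edge, rear face flush with the rear of the seat.


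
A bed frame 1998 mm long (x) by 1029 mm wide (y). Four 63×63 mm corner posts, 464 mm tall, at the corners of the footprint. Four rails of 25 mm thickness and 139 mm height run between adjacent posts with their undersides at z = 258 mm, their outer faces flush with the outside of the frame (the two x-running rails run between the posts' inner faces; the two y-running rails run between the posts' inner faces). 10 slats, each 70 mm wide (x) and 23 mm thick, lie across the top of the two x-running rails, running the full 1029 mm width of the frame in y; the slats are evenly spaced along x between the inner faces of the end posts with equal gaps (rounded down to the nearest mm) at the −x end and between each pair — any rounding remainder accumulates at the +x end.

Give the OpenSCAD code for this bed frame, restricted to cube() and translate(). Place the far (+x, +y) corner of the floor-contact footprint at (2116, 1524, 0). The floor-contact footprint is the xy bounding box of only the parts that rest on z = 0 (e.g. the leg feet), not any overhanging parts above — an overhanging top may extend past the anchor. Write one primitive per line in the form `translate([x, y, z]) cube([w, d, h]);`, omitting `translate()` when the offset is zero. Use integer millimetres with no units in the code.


// slat z = rail_z + rail_h = 258 + 139 = 397
// slat gap = ⌊(1872 − 10·70) / 11⌋ = 106
translate([118, 495, 0]) cube([63, 63, 464]);
translate([118, 1461, 0]) cube([63, 63, 464]);
translate([2053, 495, 0]) cube([63, 63, 464]);
translate([2053, 1461, 0]) cube([63, 63, 464]);
translate([181, 495, 258]) cube([1872, 25, 139]);
translate([181, 1499, 258]) cube([1872, 25, 139]);
translate([118, 558, 258]) cube([25, 903, 139]);
translate([2091, 558, 258]) cube([25, 903, 139]);
translate([287, 495, 397]) cube([70, 1029, 23]);
translate([463, 495, 397]) cube([70, 1029, 23]);
translate([639, 495, 397]) cube([70, 1029, 23]);
translate([815, 495, 397]) cube([70, 1029, 23]);
translate([991, 495, 397]) cube([70, 1029, 23]);
translate([1167, 495, 397]) cube([70, 1029, 23]);
translate([1343, 495, 397]) cube([70, 1029, 23]);
translate([1519, 495, 397]) cube([70, 1029, 23]);
translate([1695, 495, 397]) cube([70, 1029, 23]);
translate([1871, 495, 397]) cube([70, 1029, 23]);


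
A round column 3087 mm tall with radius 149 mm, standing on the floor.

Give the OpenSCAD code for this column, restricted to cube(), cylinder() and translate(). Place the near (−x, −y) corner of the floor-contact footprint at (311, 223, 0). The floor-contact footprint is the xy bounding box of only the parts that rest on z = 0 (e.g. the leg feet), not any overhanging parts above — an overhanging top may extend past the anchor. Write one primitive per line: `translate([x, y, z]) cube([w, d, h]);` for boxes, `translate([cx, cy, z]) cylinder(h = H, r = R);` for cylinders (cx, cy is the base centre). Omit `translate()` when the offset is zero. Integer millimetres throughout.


translate([460, 372, 0]) cylinder(h = 3087, r = 149);


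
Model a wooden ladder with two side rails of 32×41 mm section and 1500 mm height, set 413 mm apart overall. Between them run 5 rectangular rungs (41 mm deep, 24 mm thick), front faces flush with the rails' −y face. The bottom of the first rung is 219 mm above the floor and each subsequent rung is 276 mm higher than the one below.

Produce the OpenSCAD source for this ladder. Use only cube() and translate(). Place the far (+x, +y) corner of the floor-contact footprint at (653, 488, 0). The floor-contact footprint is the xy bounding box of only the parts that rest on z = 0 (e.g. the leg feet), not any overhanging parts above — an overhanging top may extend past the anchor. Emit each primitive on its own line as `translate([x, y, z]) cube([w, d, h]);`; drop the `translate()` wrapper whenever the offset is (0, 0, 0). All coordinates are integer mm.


translate([240, 447, 0]) cube([32, 41, 1500]);
translate([621, 447, 0]) cube([32, 41, 1500]);
translate([272, 447, 219]) cube([349, 41, 24]);
translate([272, 447, 495]) cube([349, 41, 24]);
translate([272, 447, 771]) cube([349, 41, 24]);
translate([272, 447, 1047]) cube([349, 41, 24]);
translate([272, 447, 1323]) cube([349, 41, 24]);


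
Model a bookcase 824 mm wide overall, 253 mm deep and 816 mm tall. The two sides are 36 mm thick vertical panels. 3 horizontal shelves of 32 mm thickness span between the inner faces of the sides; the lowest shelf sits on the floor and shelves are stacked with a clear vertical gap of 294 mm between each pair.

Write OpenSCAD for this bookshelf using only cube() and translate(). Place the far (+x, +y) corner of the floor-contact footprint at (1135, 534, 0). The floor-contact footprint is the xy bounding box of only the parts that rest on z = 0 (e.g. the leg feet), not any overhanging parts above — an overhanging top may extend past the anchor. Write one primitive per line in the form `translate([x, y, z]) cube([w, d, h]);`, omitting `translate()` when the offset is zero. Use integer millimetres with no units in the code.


translate([311, 281, 0]) cube([36, 253, 816]);
translate([1099, 281, 0]) cube([36, 253, 816]);
translate([347, 281, 0]) cube([752, 253, 32]);
translate([347, 281, 326]) cube([752, 253, 32]);
translate([347, 281, 652]) cube([752, 253, 32]);


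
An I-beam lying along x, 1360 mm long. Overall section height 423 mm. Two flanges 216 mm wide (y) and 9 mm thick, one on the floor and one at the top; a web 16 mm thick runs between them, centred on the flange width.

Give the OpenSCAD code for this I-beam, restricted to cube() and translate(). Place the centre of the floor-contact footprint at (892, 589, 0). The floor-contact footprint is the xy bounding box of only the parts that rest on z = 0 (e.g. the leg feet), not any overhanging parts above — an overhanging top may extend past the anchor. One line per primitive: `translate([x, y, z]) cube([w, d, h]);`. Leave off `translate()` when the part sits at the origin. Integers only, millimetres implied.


translate([212, 481, 0]) cube([1360, 216, 9]);
translate([212, 581, 9]) cube([1360, 16, 405]);
translate([212, 481, 414]) cube([1360, 216, 9]);
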